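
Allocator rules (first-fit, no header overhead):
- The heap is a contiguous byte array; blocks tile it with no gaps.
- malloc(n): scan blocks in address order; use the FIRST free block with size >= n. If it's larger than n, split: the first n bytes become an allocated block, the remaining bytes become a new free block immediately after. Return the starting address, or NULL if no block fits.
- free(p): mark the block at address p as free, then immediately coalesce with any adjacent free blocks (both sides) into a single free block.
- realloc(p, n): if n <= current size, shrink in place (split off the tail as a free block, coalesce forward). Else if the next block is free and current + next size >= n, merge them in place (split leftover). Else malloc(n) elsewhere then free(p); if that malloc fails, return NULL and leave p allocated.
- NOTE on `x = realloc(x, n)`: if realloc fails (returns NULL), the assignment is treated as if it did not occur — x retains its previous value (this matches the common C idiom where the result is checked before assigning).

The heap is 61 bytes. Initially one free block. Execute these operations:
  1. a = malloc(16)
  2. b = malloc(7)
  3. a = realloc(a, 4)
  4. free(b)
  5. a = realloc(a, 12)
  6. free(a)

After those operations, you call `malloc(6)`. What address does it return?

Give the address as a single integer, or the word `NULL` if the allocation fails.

Op 1: a = malloc(16) -> a = 0; heap: [0-15 ALLOC][16-60 FREE]
Op 2: b = malloc(7) -> b = 16; heap: [0-15 ALLOC][16-22 ALLOC][23-60 FREE]
Op 3: a = realloc(a, 4) -> a = 0; heap: [0-3 ALLOC][4-15 FREE][16-22 ALLOC][23-60 FREE]
Op 4: free(b) -> (freed b); heap: [0-3 ALLOC][4-60 FREE]
Op 5: a = realloc(a, 12) -> a = 0; heap: [0-11 ALLOC][12-60 FREE]
Op 6: free(a) -> (freed a); heap: [0-60 FREE]
malloc(6): first-fit scan over [0-60 FREE] -> 0

Answer: 0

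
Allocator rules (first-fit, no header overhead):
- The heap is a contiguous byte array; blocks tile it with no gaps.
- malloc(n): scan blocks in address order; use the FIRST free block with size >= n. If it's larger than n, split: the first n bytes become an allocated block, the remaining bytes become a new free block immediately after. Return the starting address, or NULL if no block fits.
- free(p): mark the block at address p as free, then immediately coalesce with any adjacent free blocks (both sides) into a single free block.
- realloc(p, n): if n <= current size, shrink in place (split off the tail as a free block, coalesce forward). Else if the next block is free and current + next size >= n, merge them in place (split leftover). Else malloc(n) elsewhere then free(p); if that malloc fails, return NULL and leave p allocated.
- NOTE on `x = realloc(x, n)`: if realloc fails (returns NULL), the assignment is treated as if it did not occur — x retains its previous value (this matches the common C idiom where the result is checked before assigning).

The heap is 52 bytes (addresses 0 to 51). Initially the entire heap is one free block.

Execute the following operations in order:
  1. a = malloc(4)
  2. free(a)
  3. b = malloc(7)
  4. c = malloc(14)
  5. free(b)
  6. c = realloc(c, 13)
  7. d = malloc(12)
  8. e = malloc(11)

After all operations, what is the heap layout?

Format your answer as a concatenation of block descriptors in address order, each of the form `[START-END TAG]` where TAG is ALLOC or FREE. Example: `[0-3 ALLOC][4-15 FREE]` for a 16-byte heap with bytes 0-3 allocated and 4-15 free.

Answer: [0-6 FREE][7-19 ALLOC][20-31 ALLOC][32-42 ALLOC][43-51 FREE]

Derivation:
Op 1: a = malloc(4) -> a = 0; heap: [0-3 ALLOC][4-51 FREE]
Op 2: free(a) -> (freed a); heap: [0-51 FREE]
Op 3: b = malloc(7) -> b = 0; heap: [0-6 ALLOC][7-51 FREE]
Op 4: c = malloc(14) -> c = 7; heap: [0-6 ALLOC][7-20 ALLOC][21-51 FREE]
Op 5: free(b) -> (freed b); heap: [0-6 FREE][7-20 ALLOC][21-51 FREE]
Op 6: c = realloc(c, 13) -> c = 7; heap: [0-6 FREE][7-19 ALLOC][20-51 FREE]
Op 7: d = malloc(12) -> d = 20; heap: [0-6 FREE][7-19 ALLOC][20-31 ALLOC][32-51 FREE]
Op 8: e = malloc(11) -> e = 32; heap: [0-6 FREE][7-19 ALLOC][20-31 ALLOC][32-42 ALLOC][43-51 FREE]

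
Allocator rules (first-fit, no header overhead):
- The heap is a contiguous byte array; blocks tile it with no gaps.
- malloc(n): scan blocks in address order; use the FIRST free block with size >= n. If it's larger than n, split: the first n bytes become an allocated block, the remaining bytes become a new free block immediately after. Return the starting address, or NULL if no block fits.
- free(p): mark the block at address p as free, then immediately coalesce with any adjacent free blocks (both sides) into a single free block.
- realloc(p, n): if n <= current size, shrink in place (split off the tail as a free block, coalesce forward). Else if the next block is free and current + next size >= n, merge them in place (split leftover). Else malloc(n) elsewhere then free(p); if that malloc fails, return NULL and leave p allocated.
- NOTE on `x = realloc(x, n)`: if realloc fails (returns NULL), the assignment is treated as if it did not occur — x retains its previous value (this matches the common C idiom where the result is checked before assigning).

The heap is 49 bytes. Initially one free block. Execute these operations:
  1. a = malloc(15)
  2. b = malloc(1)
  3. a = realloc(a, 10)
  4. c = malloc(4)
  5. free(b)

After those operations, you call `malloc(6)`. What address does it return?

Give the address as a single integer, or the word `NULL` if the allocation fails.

Op 1: a = malloc(15) -> a = 0; heap: [0-14 ALLOC][15-48 FREE]
Op 2: b = malloc(1) -> b = 15; heap: [0-14 ALLOC][15-15 ALLOC][16-48 FREE]
Op 3: a = realloc(a, 10) -> a = 0; heap: [0-9 ALLOC][10-14 FREE][15-15 ALLOC][16-48 FREE]
Op 4: c = malloc(4) -> c = 10; heap: [0-9 ALLOC][10-13 ALLOC][14-14 FREE][15-15 ALLOC][16-48 FREE]
Op 5: free(b) -> (freed b); heap: [0-9 ALLOC][10-13 ALLOC][14-48 FREE]
malloc(6): first-fit scan over [0-9 ALLOC][10-13 ALLOC][14-48 FREE] -> 14

Answer: 14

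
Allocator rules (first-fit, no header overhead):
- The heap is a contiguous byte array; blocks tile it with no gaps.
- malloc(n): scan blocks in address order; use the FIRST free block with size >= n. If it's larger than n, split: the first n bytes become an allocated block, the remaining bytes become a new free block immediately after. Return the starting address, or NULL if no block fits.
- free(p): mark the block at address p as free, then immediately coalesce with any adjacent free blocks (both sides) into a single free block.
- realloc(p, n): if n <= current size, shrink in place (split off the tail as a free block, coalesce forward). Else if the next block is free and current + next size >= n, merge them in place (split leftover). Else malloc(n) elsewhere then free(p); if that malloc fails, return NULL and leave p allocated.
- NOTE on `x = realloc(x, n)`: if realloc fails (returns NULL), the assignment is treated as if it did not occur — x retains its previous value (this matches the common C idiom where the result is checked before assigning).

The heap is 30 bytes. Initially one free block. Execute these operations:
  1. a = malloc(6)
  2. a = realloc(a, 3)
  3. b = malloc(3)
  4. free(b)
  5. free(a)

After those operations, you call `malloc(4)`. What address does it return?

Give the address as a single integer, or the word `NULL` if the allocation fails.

Answer: 0

Derivation:
Op 1: a = malloc(6) -> a = 0; heap: [0-5 ALLOC][6-29 FREE]
Op 2: a = realloc(a, 3) -> a = 0; heap: [0-2 ALLOC][3-29 FREE]
Op 3: b = malloc(3) -> b = 3; heap: [0-2 ALLOC][3-5 ALLOC][6-29 FREE]
Op 4: free(b) -> (freed b); heap: [0-2 ALLOC][3-29 FREE]
Op 5: free(a) -> (freed a); heap: [0-29 FREE]
malloc(4): first-fit scan over [0-29 FREE] -> 0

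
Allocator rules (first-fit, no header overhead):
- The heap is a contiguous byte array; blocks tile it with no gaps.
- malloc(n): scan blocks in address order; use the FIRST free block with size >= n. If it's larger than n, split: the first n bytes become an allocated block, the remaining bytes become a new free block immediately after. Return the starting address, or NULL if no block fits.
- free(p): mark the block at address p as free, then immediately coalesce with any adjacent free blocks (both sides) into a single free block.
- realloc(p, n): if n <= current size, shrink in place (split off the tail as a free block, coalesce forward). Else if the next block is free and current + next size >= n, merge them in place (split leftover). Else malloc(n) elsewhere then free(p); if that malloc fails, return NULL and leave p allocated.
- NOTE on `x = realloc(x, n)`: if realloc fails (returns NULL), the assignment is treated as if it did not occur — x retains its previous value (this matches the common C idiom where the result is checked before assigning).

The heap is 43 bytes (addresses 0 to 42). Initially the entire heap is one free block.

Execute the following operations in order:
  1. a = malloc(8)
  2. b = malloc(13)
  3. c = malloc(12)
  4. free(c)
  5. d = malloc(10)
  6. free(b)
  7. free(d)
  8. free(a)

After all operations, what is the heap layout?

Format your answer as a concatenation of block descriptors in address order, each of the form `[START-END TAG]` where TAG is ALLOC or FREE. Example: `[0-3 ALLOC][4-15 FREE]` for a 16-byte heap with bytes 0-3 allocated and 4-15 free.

Op 1: a = malloc(8) -> a = 0; heap: [0-7 ALLOC][8-42 FREE]
Op 2: b = malloc(13) -> b = 8; heap: [0-7 ALLOC][8-20 ALLOC][21-42 FREE]
Op 3: c = malloc(12) -> c = 21; heap: [0-7 ALLOC][8-20 ALLOC][21-32 ALLOC][33-42 FREE]
Op 4: free(c) -> (freed c); heap: [0-7 ALLOC][8-20 ALLOC][21-42 FREE]
Op 5: d = malloc(10) -> d = 21; heap: [0-7 ALLOC][8-20 ALLOC][21-30 ALLOC][31-42 FREE]
Op 6: free(b) -> (freed b); heap: [0-7 ALLOC][8-20 FREE][21-30 ALLOC][31-42 FREE]
Op 7: free(d) -> (freed d); heap: [0-7 ALLOC][8-42 FREE]
Op 8: free(a) -> (freed a); heap: [0-42 FREE]

Answer: [0-42 FREE]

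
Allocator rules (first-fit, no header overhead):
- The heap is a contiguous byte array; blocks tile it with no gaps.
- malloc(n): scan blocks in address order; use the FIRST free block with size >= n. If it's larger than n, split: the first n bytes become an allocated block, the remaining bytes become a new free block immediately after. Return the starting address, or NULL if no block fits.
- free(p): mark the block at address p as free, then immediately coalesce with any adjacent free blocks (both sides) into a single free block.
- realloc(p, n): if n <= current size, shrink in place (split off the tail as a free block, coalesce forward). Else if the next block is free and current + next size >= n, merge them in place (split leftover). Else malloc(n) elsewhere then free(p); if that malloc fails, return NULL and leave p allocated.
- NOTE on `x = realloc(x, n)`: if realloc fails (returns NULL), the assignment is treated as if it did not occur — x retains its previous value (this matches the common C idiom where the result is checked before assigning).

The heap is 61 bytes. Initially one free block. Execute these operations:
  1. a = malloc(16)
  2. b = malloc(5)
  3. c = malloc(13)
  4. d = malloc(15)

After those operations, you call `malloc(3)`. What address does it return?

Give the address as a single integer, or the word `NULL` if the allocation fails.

Op 1: a = malloc(16) -> a = 0; heap: [0-15 ALLOC][16-60 FREE]
Op 2: b = malloc(5) -> b = 16; heap: [0-15 ALLOC][16-20 ALLOC][21-60 FREE]
Op 3: c = malloc(13) -> c = 21; heap: [0-15 ALLOC][16-20 ALLOC][21-33 ALLOC][34-60 FREE]
Op 4: d = malloc(15) -> d = 34; heap: [0-15 ALLOC][16-20 ALLOC][21-33 ALLOC][34-48 ALLOC][49-60 FREE]
malloc(3): first-fit scan over [0-15 ALLOC][16-20 ALLOC][21-33 ALLOC][34-48 ALLOC][49-60 FREE] -> 49

Answer: 49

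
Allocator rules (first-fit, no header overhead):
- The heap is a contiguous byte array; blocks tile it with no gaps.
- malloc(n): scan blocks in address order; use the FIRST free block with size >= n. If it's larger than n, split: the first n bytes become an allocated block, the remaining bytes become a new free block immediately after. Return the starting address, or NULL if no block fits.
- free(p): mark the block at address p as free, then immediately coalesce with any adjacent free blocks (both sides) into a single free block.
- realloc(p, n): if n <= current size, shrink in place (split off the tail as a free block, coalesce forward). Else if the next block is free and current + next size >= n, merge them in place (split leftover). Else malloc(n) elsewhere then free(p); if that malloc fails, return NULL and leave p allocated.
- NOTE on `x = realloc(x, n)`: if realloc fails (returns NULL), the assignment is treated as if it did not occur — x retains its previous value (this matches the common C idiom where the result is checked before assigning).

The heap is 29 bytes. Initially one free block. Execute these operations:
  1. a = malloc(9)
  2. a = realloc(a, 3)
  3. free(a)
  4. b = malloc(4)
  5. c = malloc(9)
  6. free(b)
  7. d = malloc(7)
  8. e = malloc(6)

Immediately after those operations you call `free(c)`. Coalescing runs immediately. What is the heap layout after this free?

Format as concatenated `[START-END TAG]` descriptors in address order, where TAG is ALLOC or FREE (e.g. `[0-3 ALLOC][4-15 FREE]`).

Op 1: a = malloc(9) -> a = 0; heap: [0-8 ALLOC][9-28 FREE]
Op 2: a = realloc(a, 3) -> a = 0; heap: [0-2 ALLOC][3-28 FREE]
Op 3: free(a) -> (freed a); heap: [0-28 FREE]
Op 4: b = malloc(4) -> b = 0; heap: [0-3 ALLOC][4-28 FREE]
Op 5: c = malloc(9) -> c = 4; heap: [0-3 ALLOC][4-12 ALLOC][13-28 FREE]
Op 6: free(b) -> (freed b); heap: [0-3 FREE][4-12 ALLOC][13-28 FREE]
Op 7: d = malloc(7) -> d = 13; heap: [0-3 FREE][4-12 ALLOC][13-19 ALLOC][20-28 FREE]
Op 8: e = malloc(6) -> e = 20; heap: [0-3 FREE][4-12 ALLOC][13-19 ALLOC][20-25 ALLOC][26-28 FREE]
free(c): c = 4 -> block [4-12 ALLOC]; mark free, coalesce with adjacent free neighbors -> [0-12 FREE][13-19 ALLOC][20-25 ALLOC][26-28 FREE]

Answer: [0-12 FREE][13-19 ALLOC][20-25 ALLOC][26-28 FREE]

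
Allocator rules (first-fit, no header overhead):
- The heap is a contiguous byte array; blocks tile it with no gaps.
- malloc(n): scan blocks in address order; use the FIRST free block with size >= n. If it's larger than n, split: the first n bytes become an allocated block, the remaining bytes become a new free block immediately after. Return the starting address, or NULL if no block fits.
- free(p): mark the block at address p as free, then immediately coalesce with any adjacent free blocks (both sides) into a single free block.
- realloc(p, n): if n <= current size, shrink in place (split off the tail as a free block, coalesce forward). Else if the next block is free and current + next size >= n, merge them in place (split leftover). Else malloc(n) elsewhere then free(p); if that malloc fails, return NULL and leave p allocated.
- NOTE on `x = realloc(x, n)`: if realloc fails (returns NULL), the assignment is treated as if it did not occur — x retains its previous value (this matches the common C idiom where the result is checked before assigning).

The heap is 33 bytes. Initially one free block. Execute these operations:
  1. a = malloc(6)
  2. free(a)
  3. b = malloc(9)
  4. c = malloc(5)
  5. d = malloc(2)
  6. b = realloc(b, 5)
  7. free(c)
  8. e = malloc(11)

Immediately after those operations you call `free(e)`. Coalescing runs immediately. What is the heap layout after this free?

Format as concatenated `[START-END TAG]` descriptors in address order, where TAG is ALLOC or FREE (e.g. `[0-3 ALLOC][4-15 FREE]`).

Answer: [0-4 ALLOC][5-13 FREE][14-15 ALLOC][16-32 FREE]

Derivation:
Op 1: a = malloc(6) -> a = 0; heap: [0-5 ALLOC][6-32 FREE]
Op 2: free(a) -> (freed a); heap: [0-32 FREE]
Op 3: b = malloc(9) -> b = 0; heap: [0-8 ALLOC][9-32 FREE]
Op 4: c = malloc(5) -> c = 9; heap: [0-8 ALLOC][9-13 ALLOC][14-32 FREE]
Op 5: d = malloc(2) -> d = 14; heap: [0-8 ALLOC][9-13 ALLOC][14-15 ALLOC][16-32 FREE]
Op 6: b = realloc(b, 5) -> b = 0; heap: [0-4 ALLOC][5-8 FREE][9-13 ALLOC][14-15 ALLOC][16-32 FREE]
Op 7: free(c) -> (freed c); heap: [0-4 ALLOC][5-13 FREE][14-15 ALLOC][16-32 FREE]
Op 8: e = malloc(11) -> e = 16; heap: [0-4 ALLOC][5-13 FREE][14-15 ALLOC][16-26 ALLOC][27-32 FREE]
free(e): e = 16 -> block [16-26 ALLOC]; mark free, coalesce with adjacent free neighbors -> [0-4 ALLOC][5-13 FREE][14-15 ALLOC][16-32 FREE]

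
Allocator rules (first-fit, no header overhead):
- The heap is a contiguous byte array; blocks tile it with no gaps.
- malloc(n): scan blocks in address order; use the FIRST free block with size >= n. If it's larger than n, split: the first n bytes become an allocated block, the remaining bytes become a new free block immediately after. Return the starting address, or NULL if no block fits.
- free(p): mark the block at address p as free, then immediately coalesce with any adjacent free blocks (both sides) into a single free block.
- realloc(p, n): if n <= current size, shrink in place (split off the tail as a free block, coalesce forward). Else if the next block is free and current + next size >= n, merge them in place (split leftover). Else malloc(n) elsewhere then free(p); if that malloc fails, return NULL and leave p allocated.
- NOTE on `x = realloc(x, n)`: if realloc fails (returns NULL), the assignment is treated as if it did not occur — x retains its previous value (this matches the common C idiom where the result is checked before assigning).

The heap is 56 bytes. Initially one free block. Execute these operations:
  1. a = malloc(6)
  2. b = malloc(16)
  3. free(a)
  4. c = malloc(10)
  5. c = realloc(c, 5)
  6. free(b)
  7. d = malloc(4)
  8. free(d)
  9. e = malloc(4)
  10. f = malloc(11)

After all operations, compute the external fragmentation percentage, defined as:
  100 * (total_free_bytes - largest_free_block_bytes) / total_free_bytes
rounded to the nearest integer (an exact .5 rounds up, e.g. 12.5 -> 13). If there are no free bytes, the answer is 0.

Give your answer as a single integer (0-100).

Answer: 19

Derivation:
Op 1: a = malloc(6) -> a = 0; heap: [0-5 ALLOC][6-55 FREE]
Op 2: b = malloc(16) -> b = 6; heap: [0-5 ALLOC][6-21 ALLOC][22-55 FREE]
Op 3: free(a) -> (freed a); heap: [0-5 FREE][6-21 ALLOC][22-55 FREE]
Op 4: c = malloc(10) -> c = 22; heap: [0-5 FREE][6-21 ALLOC][22-31 ALLOC][32-55 FREE]
Op 5: c = realloc(c, 5) -> c = 22; heap: [0-5 FREE][6-21 ALLOC][22-26 ALLOC][27-55 FREE]
Op 6: free(b) -> (freed b); heap: [0-21 FREE][22-26 ALLOC][27-55 FREE]
Op 7: d = malloc(4) -> d = 0; heap: [0-3 ALLOC][4-21 FREE][22-26 ALLOC][27-55 FREE]
Op 8: free(d) -> (freed d); heap: [0-21 FREE][22-26 ALLOC][27-55 FREE]
Op 9: e = malloc(4) -> e = 0; heap: [0-3 ALLOC][4-21 FREE][22-26 ALLOC][27-55 FREE]
Op 10: f = malloc(11) -> f = 4; heap: [0-3 ALLOC][4-14 ALLOC][15-21 FREE][22-26 ALLOC][27-55 FREE]
Free blocks: [7 29] total_free=36 largest=29 -> 100*(36-29)/36 = 700/36 ≈ 19.444 -> rounds to 19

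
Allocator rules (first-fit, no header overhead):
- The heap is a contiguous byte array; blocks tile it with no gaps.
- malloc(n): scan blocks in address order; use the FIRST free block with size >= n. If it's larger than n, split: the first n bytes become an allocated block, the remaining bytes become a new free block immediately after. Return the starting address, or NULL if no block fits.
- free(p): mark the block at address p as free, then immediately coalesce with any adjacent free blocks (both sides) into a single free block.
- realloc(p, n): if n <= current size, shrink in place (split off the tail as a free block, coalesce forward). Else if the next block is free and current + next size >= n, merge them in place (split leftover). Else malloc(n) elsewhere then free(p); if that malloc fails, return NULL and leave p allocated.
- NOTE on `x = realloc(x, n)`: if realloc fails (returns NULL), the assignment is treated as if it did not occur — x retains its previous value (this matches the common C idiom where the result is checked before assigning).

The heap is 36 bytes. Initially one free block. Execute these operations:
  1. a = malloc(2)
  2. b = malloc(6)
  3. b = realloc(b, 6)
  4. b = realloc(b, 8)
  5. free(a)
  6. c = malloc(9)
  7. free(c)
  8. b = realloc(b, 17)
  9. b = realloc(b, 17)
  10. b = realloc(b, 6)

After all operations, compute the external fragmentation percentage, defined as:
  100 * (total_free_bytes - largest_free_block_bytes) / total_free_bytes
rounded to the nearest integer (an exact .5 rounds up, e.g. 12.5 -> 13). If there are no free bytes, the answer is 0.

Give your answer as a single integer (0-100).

Answer: 7

Derivation:
Op 1: a = malloc(2) -> a = 0; heap: [0-1 ALLOC][2-35 FREE]
Op 2: b = malloc(6) -> b = 2; heap: [0-1 ALLOC][2-7 ALLOC][8-35 FREE]
Op 3: b = realloc(b, 6) -> b = 2; heap: [0-1 ALLOC][2-7 ALLOC][8-35 FREE]
Op 4: b = realloc(b, 8) -> b = 2; heap: [0-1 ALLOC][2-9 ALLOC][10-35 FREE]
Op 5: free(a) -> (freed a); heap: [0-1 FREE][2-9 ALLOC][10-35 FREE]
Op 6: c = malloc(9) -> c = 10; heap: [0-1 FREE][2-9 ALLOC][10-18 ALLOC][19-35 FREE]
Op 7: free(c) -> (freed c); heap: [0-1 FREE][2-9 ALLOC][10-35 FREE]
Op 8: b = realloc(b, 17) -> b = 2; heap: [0-1 FREE][2-18 ALLOC][19-35 FREE]
Op 9: b = realloc(b, 17) -> b = 2; heap: [0-1 FREE][2-18 ALLOC][19-35 FREE]
Op 10: b = realloc(b, 6) -> b = 2; heap: [0-1 FREE][2-7 ALLOC][8-35 FREE]
Free blocks: [2 28] total_free=30 largest=28 -> 100*(30-28)/30 = 200/30 ≈ 6.667 -> rounds to 7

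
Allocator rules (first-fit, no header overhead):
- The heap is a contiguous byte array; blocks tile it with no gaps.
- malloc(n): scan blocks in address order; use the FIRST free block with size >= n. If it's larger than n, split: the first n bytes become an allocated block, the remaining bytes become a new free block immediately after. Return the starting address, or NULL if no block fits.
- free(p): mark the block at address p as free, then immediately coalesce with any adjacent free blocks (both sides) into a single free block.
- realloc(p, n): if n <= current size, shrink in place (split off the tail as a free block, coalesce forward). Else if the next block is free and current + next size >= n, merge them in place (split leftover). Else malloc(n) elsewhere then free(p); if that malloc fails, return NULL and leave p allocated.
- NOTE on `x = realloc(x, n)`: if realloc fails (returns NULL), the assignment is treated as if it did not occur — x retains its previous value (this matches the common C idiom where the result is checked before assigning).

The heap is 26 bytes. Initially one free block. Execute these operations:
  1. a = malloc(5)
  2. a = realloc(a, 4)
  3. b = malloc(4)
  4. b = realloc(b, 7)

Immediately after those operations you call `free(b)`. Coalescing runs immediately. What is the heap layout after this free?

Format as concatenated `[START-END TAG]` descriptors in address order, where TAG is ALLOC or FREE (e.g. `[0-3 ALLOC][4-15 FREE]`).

Op 1: a = malloc(5) -> a = 0; heap: [0-4 ALLOC][5-25 FREE]
Op 2: a = realloc(a, 4) -> a = 0; heap: [0-3 ALLOC][4-25 FREE]
Op 3: b = malloc(4) -> b = 4; heap: [0-3 ALLOC][4-7 ALLOC][8-25 FREE]
Op 4: b = realloc(b, 7) -> b = 4; heap: [0-3 ALLOC][4-10 ALLOC][11-25 FREE]
free(b): b = 4 -> block [4-10 ALLOC]; mark free, coalesce with adjacent free neighbors -> [0-3 ALLOC][4-25 FREE]

Answer: [0-3 ALLOC][4-25 FREE]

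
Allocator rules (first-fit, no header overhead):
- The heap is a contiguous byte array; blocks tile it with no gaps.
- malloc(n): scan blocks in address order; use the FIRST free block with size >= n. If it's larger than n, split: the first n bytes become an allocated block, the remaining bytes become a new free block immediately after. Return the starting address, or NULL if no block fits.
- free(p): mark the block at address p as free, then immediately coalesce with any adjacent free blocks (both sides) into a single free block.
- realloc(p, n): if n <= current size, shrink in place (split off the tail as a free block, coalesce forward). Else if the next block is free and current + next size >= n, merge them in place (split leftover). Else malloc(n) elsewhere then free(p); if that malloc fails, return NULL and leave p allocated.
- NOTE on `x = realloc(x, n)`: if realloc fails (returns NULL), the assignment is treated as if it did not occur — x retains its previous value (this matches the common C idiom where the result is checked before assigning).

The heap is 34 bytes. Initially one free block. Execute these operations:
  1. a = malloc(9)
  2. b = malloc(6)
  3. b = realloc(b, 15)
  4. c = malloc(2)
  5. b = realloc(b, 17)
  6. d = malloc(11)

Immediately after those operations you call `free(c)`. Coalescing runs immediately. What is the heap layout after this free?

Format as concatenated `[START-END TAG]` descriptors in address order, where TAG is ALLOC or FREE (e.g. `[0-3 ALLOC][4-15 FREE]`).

Answer: [0-8 ALLOC][9-23 ALLOC][24-33 FREE]

Derivation:
Op 1: a = malloc(9) -> a = 0; heap: [0-8 ALLOC][9-33 FREE]
Op 2: b = malloc(6) -> b = 9; heap: [0-8 ALLOC][9-14 ALLOC][15-33 FREE]
Op 3: b = realloc(b, 15) -> b = 9; heap: [0-8 ALLOC][9-23 ALLOC][24-33 FREE]
Op 4: c = malloc(2) -> c = 24; heap: [0-8 ALLOC][9-23 ALLOC][24-25 ALLOC][26-33 FREE]
Op 5: b = realloc(b, 17) -> NULL (b unchanged); heap: [0-8 ALLOC][9-23 ALLOC][24-25 ALLOC][26-33 FREE]
Op 6: d = malloc(11) -> d = NULL; heap: [0-8 ALLOC][9-23 ALLOC][24-25 ALLOC][26-33 FREE]
free(c): c = 24 -> block [24-25 ALLOC]; mark free, coalesce with adjacent free neighbors -> [0-8 ALLOC][9-23 ALLOC][24-33 FREE]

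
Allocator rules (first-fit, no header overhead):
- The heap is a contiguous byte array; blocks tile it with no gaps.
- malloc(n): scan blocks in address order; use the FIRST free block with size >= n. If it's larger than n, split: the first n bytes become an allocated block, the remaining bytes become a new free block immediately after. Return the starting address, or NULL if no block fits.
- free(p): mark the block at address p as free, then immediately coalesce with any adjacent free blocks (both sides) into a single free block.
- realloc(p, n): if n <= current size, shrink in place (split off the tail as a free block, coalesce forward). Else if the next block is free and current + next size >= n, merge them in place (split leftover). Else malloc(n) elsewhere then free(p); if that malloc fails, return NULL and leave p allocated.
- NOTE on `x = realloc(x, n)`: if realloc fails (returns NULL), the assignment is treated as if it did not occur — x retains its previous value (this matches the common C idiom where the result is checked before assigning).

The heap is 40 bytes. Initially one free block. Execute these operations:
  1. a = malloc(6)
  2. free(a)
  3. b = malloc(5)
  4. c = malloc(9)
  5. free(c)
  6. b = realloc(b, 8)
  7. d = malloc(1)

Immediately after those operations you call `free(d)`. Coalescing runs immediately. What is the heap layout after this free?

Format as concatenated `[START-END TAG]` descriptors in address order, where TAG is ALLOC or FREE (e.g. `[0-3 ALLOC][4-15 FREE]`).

Answer: [0-7 ALLOC][8-39 FREE]

Derivation:
Op 1: a = malloc(6) -> a = 0; heap: [0-5 ALLOC][6-39 FREE]
Op 2: free(a) -> (freed a); heap: [0-39 FREE]
Op 3: b = malloc(5) -> b = 0; heap: [0-4 ALLOC][5-39 FREE]
Op 4: c = malloc(9) -> c = 5; heap: [0-4 ALLOC][5-13 ALLOC][14-39 FREE]
Op 5: free(c) -> (freed c); heap: [0-4 ALLOC][5-39 FREE]
Op 6: b = realloc(b, 8) -> b = 0; heap: [0-7 ALLOC][8-39 FREE]
Op 7: d = malloc(1) -> d = 8; heap: [0-7 ALLOC][8-8 ALLOC][9-39 FREE]
free(d): d = 8 -> block [8-8 ALLOC]; mark free, coalesce with adjacent free neighbors -> [0-7 ALLOC][8-39 FREE]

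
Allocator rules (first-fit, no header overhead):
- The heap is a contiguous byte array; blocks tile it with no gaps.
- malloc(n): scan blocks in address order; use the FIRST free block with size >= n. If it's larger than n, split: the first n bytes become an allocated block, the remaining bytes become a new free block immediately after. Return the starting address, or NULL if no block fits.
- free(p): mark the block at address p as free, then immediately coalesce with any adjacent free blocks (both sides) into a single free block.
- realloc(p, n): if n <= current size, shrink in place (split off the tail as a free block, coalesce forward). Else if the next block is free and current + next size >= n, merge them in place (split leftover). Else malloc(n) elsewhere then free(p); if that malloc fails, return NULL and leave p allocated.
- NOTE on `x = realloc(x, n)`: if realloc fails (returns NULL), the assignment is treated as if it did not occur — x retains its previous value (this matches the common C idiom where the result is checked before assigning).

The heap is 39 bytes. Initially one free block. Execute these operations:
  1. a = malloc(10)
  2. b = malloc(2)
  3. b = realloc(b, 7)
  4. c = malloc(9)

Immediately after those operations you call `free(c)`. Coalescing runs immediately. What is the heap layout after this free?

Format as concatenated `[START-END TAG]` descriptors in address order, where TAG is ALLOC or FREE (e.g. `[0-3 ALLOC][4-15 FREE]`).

Op 1: a = malloc(10) -> a = 0; heap: [0-9 ALLOC][10-38 FREE]
Op 2: b = malloc(2) -> b = 10; heap: [0-9 ALLOC][10-11 ALLOC][12-38 FREE]
Op 3: b = realloc(b, 7) -> b = 10; heap: [0-9 ALLOC][10-16 ALLOC][17-38 FREE]
Op 4: c = malloc(9) -> c = 17; heap: [0-9 ALLOC][10-16 ALLOC][17-25 ALLOC][26-38 FREE]
free(c): c = 17 -> block [17-25 ALLOC]; mark free, coalesce with adjacent free neighbors -> [0-9 ALLOC][10-16 ALLOC][17-38 FREE]

Answer: [0-9 ALLOC][10-16 ALLOC][17-38 FREE]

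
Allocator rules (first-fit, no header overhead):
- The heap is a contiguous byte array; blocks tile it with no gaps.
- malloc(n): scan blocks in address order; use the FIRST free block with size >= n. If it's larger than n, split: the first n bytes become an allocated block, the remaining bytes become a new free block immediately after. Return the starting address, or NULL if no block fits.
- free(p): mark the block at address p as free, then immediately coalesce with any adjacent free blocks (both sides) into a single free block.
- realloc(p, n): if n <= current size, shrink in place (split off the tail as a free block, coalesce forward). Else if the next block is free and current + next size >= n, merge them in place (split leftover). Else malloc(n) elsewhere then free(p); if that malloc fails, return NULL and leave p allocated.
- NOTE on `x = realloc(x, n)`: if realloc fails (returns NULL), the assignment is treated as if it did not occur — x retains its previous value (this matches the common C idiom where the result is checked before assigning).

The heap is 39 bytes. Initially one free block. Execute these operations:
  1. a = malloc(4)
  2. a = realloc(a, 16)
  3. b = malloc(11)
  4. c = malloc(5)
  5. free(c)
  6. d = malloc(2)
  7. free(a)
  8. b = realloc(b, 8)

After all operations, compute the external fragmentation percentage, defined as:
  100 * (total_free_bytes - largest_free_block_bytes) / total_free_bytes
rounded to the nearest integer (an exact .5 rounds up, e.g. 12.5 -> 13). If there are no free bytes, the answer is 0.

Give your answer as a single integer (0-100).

Answer: 45

Derivation:
Op 1: a = malloc(4) -> a = 0; heap: [0-3 ALLOC][4-38 FREE]
Op 2: a = realloc(a, 16) -> a = 0; heap: [0-15 ALLOC][16-38 FREE]
Op 3: b = malloc(11) -> b = 16; heap: [0-15 ALLOC][16-26 ALLOC][27-38 FREE]
Op 4: c = malloc(5) -> c = 27; heap: [0-15 ALLOC][16-26 ALLOC][27-31 ALLOC][32-38 FREE]
Op 5: free(c) -> (freed c); heap: [0-15 ALLOC][16-26 ALLOC][27-38 FREE]
Op 6: d = malloc(2) -> d = 27; heap: [0-15 ALLOC][16-26 ALLOC][27-28 ALLOC][29-38 FREE]
Op 7: free(a) -> (freed a); heap: [0-15 FREE][16-26 ALLOC][27-28 ALLOC][29-38 FREE]
Op 8: b = realloc(b, 8) -> b = 16; heap: [0-15 FREE][16-23 ALLOC][24-26 FREE][27-28 ALLOC][29-38 FREE]
Free blocks: [16 3 10] total_free=29 largest=16 -> 100*(29-16)/29 = 1300/29 ≈ 44.828 -> rounds to 45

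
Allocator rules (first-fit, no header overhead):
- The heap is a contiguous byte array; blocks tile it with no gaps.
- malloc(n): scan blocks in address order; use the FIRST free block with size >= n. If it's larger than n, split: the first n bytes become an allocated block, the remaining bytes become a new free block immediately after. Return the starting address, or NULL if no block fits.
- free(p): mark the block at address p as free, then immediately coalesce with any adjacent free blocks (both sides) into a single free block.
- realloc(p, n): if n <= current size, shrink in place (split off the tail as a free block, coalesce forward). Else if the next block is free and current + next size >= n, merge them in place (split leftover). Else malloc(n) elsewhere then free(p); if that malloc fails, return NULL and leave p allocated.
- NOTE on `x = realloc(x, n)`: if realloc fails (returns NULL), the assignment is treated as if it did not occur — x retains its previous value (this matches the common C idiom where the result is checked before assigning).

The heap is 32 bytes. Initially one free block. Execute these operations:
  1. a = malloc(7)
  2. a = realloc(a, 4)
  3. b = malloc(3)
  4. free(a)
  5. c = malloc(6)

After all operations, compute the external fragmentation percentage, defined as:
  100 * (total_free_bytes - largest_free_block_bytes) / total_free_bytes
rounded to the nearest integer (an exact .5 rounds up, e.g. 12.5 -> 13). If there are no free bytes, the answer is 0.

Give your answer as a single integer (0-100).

Answer: 17

Derivation:
Op 1: a = malloc(7) -> a = 0; heap: [0-6 ALLOC][7-31 FREE]
Op 2: a = realloc(a, 4) -> a = 0; heap: [0-3 ALLOC][4-31 FREE]
Op 3: b = malloc(3) -> b = 4; heap: [0-3 ALLOC][4-6 ALLOC][7-31 FREE]
Op 4: free(a) -> (freed a); heap: [0-3 FREE][4-6 ALLOC][7-31 FREE]
Op 5: c = malloc(6) -> c = 7; heap: [0-3 FREE][4-6 ALLOC][7-12 ALLOC][13-31 FREE]
Free blocks: [4 19] total_free=23 largest=19 -> 100*(23-19)/23 = 400/23 ≈ 17.391 -> rounds to 17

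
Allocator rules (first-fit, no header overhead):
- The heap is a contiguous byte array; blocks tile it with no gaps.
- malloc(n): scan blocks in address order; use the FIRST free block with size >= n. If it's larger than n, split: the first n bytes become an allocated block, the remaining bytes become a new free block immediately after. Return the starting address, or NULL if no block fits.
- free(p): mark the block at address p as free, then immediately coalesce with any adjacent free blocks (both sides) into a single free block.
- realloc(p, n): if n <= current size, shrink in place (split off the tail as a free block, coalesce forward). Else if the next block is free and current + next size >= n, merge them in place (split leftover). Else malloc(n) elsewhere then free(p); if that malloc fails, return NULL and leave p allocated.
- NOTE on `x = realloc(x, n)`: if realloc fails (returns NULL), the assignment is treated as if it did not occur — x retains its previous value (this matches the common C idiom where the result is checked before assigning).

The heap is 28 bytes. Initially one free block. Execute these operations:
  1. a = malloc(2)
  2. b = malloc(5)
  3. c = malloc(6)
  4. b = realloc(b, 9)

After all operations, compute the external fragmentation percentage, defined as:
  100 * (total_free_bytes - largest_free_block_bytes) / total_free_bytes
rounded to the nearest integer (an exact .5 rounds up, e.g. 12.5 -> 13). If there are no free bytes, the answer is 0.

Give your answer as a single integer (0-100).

Op 1: a = malloc(2) -> a = 0; heap: [0-1 ALLOC][2-27 FREE]
Op 2: b = malloc(5) -> b = 2; heap: [0-1 ALLOC][2-6 ALLOC][7-27 FREE]
Op 3: c = malloc(6) -> c = 7; heap: [0-1 ALLOC][2-6 ALLOC][7-12 ALLOC][13-27 FREE]
Op 4: b = realloc(b, 9) -> b = 13; heap: [0-1 ALLOC][2-6 FREE][7-12 ALLOC][13-21 ALLOC][22-27 FREE]
Free blocks: [5 6] total_free=11 largest=6 -> 100*(11-6)/11 = 500/11 ≈ 45.455 -> rounds to 45

Answer: 45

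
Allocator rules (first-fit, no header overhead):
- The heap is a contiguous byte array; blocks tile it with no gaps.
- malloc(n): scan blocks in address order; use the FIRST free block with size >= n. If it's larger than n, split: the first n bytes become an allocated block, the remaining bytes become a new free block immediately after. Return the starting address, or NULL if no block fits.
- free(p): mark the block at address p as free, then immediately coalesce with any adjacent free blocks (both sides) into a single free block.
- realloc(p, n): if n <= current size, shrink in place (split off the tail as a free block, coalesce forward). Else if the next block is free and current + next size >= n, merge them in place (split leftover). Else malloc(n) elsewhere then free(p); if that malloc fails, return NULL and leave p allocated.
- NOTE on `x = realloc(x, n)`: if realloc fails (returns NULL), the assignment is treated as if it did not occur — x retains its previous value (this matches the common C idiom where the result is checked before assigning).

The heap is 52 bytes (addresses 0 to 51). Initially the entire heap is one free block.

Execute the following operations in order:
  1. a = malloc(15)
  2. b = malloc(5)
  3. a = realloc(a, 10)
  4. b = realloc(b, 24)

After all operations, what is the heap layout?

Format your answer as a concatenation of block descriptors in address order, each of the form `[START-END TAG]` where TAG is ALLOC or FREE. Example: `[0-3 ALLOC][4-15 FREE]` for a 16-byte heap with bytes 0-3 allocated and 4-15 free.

Answer: [0-9 ALLOC][10-14 FREE][15-38 ALLOC][39-51 FREE]

Derivation:
Op 1: a = malloc(15) -> a = 0; heap: [0-14 ALLOC][15-51 FREE]
Op 2: b = malloc(5) -> b = 15; heap: [0-14 ALLOC][15-19 ALLOC][20-51 FREE]
Op 3: a = realloc(a, 10) -> a = 0; heap: [0-9 ALLOC][10-14 FREE][15-19 ALLOC][20-51 FREE]
Op 4: b = realloc(b, 24) -> b = 15; heap: [0-9 ALLOC][10-14 FREE][15-38 ALLOC][39-51 FREE]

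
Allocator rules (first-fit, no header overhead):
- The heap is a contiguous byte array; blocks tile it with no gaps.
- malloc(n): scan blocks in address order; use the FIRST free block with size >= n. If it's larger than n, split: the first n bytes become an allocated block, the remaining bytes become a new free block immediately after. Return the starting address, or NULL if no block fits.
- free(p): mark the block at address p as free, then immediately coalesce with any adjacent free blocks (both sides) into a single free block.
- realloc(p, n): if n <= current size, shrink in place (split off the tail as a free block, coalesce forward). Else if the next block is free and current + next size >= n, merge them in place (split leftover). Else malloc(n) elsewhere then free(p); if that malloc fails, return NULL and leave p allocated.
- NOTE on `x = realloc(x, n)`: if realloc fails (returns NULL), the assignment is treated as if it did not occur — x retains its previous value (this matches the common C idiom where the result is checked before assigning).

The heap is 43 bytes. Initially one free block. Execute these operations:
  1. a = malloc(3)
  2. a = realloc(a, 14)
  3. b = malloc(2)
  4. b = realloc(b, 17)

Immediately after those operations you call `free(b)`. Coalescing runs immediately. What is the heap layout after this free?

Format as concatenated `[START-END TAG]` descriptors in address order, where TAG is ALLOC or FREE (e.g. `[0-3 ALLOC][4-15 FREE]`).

Answer: [0-13 ALLOC][14-42 FREE]

Derivation:
Op 1: a = malloc(3) -> a = 0; heap: [0-2 ALLOC][3-42 FREE]
Op 2: a = realloc(a, 14) -> a = 0; heap: [0-13 ALLOC][14-42 FREE]
Op 3: b = malloc(2) -> b = 14; heap: [0-13 ALLOC][14-15 ALLOC][16-42 FREE]
Op 4: b = realloc(b, 17) -> b = 14; heap: [0-13 ALLOC][14-30 ALLOC][31-42 FREE]
free(b): b = 14 -> block [14-30 ALLOC]; mark free, coalesce with adjacent free neighbors -> [0-13 ALLOC][14-42 FREE]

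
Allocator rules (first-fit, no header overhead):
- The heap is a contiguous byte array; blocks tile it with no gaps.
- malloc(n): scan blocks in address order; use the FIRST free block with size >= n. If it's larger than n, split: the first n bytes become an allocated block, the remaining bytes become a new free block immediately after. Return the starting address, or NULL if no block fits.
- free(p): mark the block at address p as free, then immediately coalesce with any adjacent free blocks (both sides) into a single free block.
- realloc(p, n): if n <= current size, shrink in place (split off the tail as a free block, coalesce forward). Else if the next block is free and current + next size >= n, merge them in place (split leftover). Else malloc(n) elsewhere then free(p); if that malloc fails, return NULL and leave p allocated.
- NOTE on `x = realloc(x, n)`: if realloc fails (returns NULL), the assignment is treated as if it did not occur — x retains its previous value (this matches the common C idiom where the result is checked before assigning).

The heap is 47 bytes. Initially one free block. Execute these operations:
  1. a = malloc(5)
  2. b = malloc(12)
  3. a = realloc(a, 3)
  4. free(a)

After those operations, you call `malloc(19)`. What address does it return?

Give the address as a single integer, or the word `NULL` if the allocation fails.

Answer: 17

Derivation:
Op 1: a = malloc(5) -> a = 0; heap: [0-4 ALLOC][5-46 FREE]
Op 2: b = malloc(12) -> b = 5; heap: [0-4 ALLOC][5-16 ALLOC][17-46 FREE]
Op 3: a = realloc(a, 3) -> a = 0; heap: [0-2 ALLOC][3-4 FREE][5-16 ALLOC][17-46 FREE]
Op 4: free(a) -> (freed a); heap: [0-4 FREE][5-16 ALLOC][17-46 FREE]
malloc(19): first-fit scan over [0-4 FREE][5-16 ALLOC][17-46 FREE] -> 17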